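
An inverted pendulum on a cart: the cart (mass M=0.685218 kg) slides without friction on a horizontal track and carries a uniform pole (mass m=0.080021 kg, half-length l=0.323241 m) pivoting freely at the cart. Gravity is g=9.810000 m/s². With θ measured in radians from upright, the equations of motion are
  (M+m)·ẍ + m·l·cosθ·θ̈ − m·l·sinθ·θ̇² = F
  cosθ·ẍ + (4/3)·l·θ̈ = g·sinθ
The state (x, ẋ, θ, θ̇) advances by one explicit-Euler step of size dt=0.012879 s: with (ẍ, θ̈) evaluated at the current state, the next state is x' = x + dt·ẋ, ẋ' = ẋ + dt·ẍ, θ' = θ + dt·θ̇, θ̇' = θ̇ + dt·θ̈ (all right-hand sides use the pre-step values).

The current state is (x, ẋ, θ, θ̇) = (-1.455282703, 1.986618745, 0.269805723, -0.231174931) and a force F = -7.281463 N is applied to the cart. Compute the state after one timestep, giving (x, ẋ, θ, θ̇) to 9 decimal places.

(-1.429697040, 1.851702710, 0.266828421, 0.148675848)

sinθ=0.266544193, cosθ=0.963822698
temp = (F + m·l·θ̇²·sinθ)/(M+m) = (-7.281463 + 0.000368452)/0.765239 = -9.514798054
θ̈ = (g·sinθ − cosθ·temp)/(l·(4/3 − m·cos²θ/(M+m))) = 29.493809975
ẍ = temp − m·l·θ̈·cosθ/(M+m) = -10.475660783
Euler: x'=-1.455282703+0.012879·1.986618745=-1.429697040, ẋ'=1.986618745+0.012879·-10.475660783=1.851702710
       θ'=0.269805723+0.012879·-0.231174931=0.266828421, θ̇'=-0.231174931+0.012879·29.493809975=0.148675848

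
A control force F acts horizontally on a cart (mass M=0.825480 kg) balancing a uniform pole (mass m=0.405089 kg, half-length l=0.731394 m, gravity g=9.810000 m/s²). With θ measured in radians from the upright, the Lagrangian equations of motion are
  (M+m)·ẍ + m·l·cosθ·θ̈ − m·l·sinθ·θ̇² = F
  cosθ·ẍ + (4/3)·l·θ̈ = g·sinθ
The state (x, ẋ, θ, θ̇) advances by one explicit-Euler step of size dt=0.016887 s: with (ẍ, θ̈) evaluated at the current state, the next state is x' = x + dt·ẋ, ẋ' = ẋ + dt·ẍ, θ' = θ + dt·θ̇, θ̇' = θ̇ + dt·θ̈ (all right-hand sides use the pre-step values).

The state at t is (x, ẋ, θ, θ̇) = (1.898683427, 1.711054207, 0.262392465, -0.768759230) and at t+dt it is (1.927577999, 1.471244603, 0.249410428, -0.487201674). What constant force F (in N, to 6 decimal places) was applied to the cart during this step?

F = -12.749734 N

ẍ = (ẋ'−ẋ)/dt = (1.471244603−1.711054207)/0.016887 = -14.200841
θ̈ = (θ̇'−θ̇)/dt = (-0.487201674−-0.768759230)/0.016887 = 16.673036
sinθ=0.259392, cosθ=0.965772
F = (M+m)·ẍ + m·l·cosθ·θ̈ − m·l·sinθ·θ̇² = -17.475115 + 4.770800 − 0.045419 = -12.749734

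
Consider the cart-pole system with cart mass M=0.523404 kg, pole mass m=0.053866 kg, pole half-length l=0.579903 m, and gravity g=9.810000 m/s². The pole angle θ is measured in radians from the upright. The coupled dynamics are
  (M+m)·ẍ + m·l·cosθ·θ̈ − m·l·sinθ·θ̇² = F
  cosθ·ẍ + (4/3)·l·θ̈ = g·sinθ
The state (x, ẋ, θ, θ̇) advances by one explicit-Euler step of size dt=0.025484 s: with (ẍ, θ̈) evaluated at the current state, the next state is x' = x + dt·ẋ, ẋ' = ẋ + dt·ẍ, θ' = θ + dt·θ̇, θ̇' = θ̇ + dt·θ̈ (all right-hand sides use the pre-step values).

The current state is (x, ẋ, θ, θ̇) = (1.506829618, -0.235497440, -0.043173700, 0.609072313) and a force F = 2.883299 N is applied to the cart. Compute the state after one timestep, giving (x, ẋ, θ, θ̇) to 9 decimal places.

(1.500828201, -0.097865754, -0.027652101, 0.417281500)

sinθ=-0.043160289, cosθ=0.999068161
temp = (F + m·l·θ̇²·sinθ)/(M+m) = (2.883299 + -0.000500141)/0.577270 = 4.993848389
θ̈ = (g·sinθ − cosθ·temp)/(l·(4/3 − m·cos²θ/(M+m))) = -7.525930490
ẍ = temp − m·l·θ̈·cosθ/(M+m) = 5.400709720
Euler: x'=1.506829618+0.025484·-0.235497440=1.500828201, ẋ'=-0.235497440+0.025484·5.400709720=-0.097865754
       θ'=-0.043173700+0.025484·0.609072313=-0.027652101, θ̇'=0.609072313+0.025484·-7.525930490=0.417281500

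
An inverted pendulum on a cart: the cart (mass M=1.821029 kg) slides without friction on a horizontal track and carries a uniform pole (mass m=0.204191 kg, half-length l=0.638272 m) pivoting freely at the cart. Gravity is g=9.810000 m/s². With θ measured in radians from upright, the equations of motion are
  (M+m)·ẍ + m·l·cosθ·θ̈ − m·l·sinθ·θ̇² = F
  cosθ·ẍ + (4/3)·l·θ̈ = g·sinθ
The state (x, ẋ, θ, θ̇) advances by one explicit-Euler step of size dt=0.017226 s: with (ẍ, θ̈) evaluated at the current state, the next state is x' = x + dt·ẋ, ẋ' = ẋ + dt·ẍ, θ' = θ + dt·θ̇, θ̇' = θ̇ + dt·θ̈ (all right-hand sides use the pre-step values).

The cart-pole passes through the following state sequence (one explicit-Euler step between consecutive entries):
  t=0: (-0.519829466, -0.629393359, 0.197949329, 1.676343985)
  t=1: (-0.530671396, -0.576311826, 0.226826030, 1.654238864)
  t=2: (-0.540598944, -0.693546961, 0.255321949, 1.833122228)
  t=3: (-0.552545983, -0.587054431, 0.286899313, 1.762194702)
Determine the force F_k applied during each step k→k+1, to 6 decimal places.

F_0 = 6.004667 N
F_1 = -12.544524 N
F_2 = 11.890236 N

step 0→1:
  ẍ = (ẋ'−ẋ)/dt = (-0.576311826−-0.629393359)/0.017226 = 3.081478
  θ̈ = (θ̇'−θ̇)/dt = (1.654238864−1.676343985)/0.017226 = -1.283242
  sinθ=0.196659, cosθ=0.980472
  F = (M+m)·ẍ + m·l·cosθ·θ̈ − m·l·sinθ·θ̇² = 6.240670 + -0.163978 − 0.072025 = 6.004667
step 1→2:
  ẍ = (ẋ'−ẋ)/dt = (-0.693546961−-0.576311826)/0.017226 = -6.805709
  θ̈ = (θ̇'−θ̇)/dt = (1.833122228−1.654238864)/0.017226 = 10.384498
  sinθ=0.224886, cosθ=0.974385
  F = (M+m)·ẍ + m·l·cosθ·θ̈ − m·l·sinθ·θ̇² = -13.783057 + 1.318738 − 0.080205 = -12.544524
step 2→3:
  ẍ = (ẋ'−ẋ)/dt = (-0.587054431−-0.693546961)/0.017226 = 6.182081
  θ̈ = (θ̇'−θ̇)/dt = (1.762194702−1.833122228)/0.017226 = -4.117469
  sinθ=0.252557, cosθ=0.967582
  F = (M+m)·ẍ + m·l·cosθ·θ̈ − m·l·sinθ·θ̇² = 12.520074 + -0.519231 − 0.110607 = 11.890236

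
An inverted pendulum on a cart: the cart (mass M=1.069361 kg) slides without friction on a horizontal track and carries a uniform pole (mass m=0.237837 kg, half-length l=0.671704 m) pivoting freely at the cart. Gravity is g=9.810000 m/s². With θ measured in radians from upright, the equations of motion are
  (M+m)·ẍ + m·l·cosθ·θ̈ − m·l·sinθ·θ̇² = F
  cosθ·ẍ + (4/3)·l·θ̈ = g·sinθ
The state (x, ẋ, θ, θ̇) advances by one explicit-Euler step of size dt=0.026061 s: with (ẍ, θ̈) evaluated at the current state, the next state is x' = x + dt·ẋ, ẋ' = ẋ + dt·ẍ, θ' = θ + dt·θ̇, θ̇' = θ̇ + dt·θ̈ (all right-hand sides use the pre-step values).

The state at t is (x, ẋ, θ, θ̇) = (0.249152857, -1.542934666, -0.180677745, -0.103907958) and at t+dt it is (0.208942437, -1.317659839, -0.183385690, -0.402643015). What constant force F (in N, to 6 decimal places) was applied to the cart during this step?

ẍ = (ẋ'−ẋ)/dt = (-1.317659839−-1.542934666)/0.026061 = 8.644136
θ̈ = (θ̇'−θ̇)/dt = (-0.402643015−-0.103907958)/0.026061 = -11.462916
sinθ=-0.179696, cosθ=0.983722
F = (M+m)·ẍ + m·l·cosθ·θ̈ − m·l·sinθ·θ̇² = 11.299597 + -1.801461 − -0.000310 = 9.498446

F = 9.498446 N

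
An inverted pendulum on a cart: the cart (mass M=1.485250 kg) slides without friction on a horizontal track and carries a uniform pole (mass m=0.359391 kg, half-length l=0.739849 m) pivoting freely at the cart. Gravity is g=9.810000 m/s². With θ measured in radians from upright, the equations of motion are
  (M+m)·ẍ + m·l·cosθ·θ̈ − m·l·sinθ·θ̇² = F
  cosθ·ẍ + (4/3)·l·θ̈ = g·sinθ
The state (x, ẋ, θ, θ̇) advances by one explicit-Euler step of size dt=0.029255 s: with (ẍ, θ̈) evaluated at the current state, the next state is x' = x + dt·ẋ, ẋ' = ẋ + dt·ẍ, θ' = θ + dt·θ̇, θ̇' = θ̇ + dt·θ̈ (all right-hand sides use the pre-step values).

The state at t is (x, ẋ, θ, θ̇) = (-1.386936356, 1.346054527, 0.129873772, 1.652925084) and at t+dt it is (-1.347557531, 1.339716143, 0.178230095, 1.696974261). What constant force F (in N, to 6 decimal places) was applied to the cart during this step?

F = -0.096758 N

ẍ = (ẋ'−ẋ)/dt = (1.339716143−1.346054527)/0.029255 = -0.216660
θ̈ = (θ̇'−θ̇)/dt = (1.696974261−1.652925084)/0.029255 = 1.505697
sinθ=0.129509, cosθ=0.991578
F = (M+m)·ẍ + m·l·cosθ·θ̈ − m·l·sinθ·θ̇² = -0.399660 + 0.396986 − 0.094084 = -0.096758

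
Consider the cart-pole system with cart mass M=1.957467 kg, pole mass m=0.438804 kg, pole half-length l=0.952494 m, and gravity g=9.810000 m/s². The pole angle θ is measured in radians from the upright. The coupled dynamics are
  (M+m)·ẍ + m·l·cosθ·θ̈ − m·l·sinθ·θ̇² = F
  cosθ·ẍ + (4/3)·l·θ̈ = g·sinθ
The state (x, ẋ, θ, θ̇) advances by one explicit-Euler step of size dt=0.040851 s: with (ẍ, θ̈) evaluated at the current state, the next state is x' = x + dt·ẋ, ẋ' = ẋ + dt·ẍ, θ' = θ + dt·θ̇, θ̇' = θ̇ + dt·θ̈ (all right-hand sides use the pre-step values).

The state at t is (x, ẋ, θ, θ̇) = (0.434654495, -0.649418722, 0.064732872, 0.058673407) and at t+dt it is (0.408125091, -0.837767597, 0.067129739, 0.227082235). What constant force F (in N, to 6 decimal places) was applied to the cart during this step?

ẍ = (ẋ'−ẋ)/dt = (-0.837767597−-0.649418722)/0.040851 = -4.610631
θ̈ = (θ̇'−θ̇)/dt = (0.227082235−0.058673407)/0.040851 = 4.122514
sinθ=0.064688, cosθ=0.997906
F = (M+m)·ẍ + m·l·cosθ·θ̈ − m·l·sinθ·θ̇² = -11.048321 + 1.719430 − 0.000093 = -9.328984

F = -9.328984 N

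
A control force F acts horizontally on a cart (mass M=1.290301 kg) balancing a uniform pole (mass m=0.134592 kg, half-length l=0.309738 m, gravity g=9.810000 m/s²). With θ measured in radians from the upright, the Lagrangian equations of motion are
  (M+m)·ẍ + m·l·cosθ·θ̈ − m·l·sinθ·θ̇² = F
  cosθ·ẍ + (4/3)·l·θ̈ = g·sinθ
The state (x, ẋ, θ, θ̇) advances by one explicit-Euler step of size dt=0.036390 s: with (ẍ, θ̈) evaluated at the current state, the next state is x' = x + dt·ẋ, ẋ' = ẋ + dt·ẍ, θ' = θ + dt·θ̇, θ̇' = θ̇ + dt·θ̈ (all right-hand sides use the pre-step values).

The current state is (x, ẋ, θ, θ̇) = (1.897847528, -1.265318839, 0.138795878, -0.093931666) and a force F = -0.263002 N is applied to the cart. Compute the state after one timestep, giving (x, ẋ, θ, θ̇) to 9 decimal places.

(1.851802575, -1.276259785, 0.135377705, 0.051897154)

sinθ=0.138350673, cosθ=0.990383305
temp = (F + m·l·θ̇²·sinθ)/(M+m) = (-0.263002 + 0.000050888)/1.424893 = -0.184540953
θ̈ = (g·sinθ − cosθ·temp)/(l·(4/3 − m·cos²θ/(M+m))) = 4.007387201
ẍ = temp − m·l·θ̈·cosθ/(M+m) = -0.300658031
Euler: x'=1.897847528+0.036390·-1.265318839=1.851802575, ẋ'=-1.265318839+0.036390·-0.300658031=-1.276259785
       θ'=0.138795878+0.036390·-0.093931666=0.135377705, θ̇'=-0.093931666+0.036390·4.007387201=0.051897154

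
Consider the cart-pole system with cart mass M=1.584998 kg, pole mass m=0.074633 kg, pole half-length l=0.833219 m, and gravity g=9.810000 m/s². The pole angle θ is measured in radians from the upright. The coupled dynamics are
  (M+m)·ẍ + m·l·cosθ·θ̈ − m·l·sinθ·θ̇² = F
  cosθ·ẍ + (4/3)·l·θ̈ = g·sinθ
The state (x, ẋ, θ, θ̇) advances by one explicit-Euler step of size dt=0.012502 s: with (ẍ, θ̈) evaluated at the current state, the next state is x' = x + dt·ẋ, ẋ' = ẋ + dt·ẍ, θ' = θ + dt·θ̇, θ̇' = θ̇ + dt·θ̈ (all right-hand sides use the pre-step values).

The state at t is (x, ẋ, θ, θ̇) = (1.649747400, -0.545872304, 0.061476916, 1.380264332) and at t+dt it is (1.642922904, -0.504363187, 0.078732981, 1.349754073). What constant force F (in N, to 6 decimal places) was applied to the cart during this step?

ẍ = (ẋ'−ẋ)/dt = (-0.504363187−-0.545872304)/0.012502 = 3.320198
θ̈ = (θ̇'−θ̇)/dt = (1.349754073−1.380264332)/0.012502 = -2.440430
sinθ=0.061438, cosθ=0.998111
F = (M+m)·ẍ + m·l·cosθ·θ̈ − m·l·sinθ·θ̇² = 5.510304 + -0.151473 − 0.007279 = 5.351552

F = 5.351552 N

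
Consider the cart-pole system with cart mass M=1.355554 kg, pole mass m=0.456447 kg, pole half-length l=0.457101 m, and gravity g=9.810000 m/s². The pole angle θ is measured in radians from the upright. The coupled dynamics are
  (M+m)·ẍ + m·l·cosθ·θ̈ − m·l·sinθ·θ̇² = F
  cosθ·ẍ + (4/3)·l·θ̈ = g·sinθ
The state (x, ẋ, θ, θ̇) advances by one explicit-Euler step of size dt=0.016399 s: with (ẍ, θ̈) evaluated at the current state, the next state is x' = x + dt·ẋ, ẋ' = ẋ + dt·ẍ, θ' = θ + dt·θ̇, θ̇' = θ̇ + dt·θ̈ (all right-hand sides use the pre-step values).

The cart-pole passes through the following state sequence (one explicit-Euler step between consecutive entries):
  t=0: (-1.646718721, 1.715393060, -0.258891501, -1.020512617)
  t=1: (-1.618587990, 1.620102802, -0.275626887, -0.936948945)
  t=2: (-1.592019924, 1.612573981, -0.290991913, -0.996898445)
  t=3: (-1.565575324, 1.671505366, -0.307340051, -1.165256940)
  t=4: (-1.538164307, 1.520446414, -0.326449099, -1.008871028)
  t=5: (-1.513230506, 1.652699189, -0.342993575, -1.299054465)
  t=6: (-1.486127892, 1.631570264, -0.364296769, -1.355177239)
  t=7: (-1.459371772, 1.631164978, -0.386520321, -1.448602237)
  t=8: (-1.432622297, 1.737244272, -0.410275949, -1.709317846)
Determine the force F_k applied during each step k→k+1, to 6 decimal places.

step 0→1:
  ẍ = (ẋ'−ẋ)/dt = (1.620102802−1.715393060)/0.016399 = -5.810736
  θ̈ = (θ̇'−θ̇)/dt = (-0.936948945−-1.020512617)/0.016399 = 5.095657
  sinθ=-0.256009, cosθ=0.966674
  F = (M+m)·ẍ + m·l·cosθ·θ̈ − m·l·sinθ·θ̇² = -10.529059 + 1.027739 − -0.055628 = -9.445692
step 1→2:
  ẍ = (ẋ'−ẋ)/dt = (1.612573981−1.620102802)/0.016399 = -0.459102
  θ̈ = (θ̇'−θ̇)/dt = (-0.996898445−-0.936948945)/0.016399 = -3.655680
  sinθ=-0.272150, cosθ=0.962255
  F = (M+m)·ẍ + m·l·cosθ·θ̈ − m·l·sinθ·θ̇² = -0.831894 + -0.733940 − -0.049847 = -1.515987
step 2→3:
  ẍ = (ẋ'−ẋ)/dt = (1.671505366−1.612573981)/0.016399 = 3.593596
  θ̈ = (θ̇'−θ̇)/dt = (-1.165256940−-0.996898445)/0.016399 = -10.266388
  sinθ=-0.286903, cosθ=0.957960
  F = (M+m)·ẍ + m·l·cosθ·θ̈ − m·l·sinθ·θ̇² = 6.511600 + -2.051953 − -0.059489 = 4.519136
step 3→4:
  ẍ = (ẋ'−ẋ)/dt = (1.520446414−1.671505366)/0.016399 = -9.211473
  θ̈ = (θ̇'−θ̇)/dt = (-1.008871028−-1.165256940)/0.016399 = 9.536308
  sinθ=-0.302524, cosθ=0.953142
  F = (M+m)·ẍ + m·l·cosθ·θ̈ − m·l·sinθ·θ̇² = -16.691199 + 1.896445 − -0.085705 = -14.709049
step 4→5:
  ẍ = (ẋ'−ẋ)/dt = (1.652699189−1.520446414)/0.016399 = 8.064685
  θ̈ = (θ̇'−θ̇)/dt = (-1.299054465−-1.008871028)/0.016399 = -17.695191
  sinθ=-0.320682, cosθ=0.947187
  F = (M+m)·ẍ + m·l·cosθ·θ̈ − m·l·sinθ·θ̇² = 14.613218 + -3.496983 − -0.068100 = 11.184335
step 5→6:
  ẍ = (ẋ'−ẋ)/dt = (1.631570264−1.652699189)/0.016399 = -1.288428
  θ̈ = (θ̇'−θ̇)/dt = (-1.355177239−-1.299054465)/0.016399 = -3.422329
  sinθ=-0.336308, cosθ=0.941752
  F = (M+m)·ẍ + m·l·cosθ·θ̈ − m·l·sinθ·θ̇² = -2.334632 + -0.672451 − -0.118412 = -2.888672
step 6→7:
  ẍ = (ẋ'−ẋ)/dt = (1.631164978−1.631570264)/0.016399 = -0.024714
  θ̈ = (θ̇'−θ̇)/dt = (-1.448602237−-1.355177239)/0.016399 = -5.696994
  sinθ=-0.356292, cosθ=0.934375
  F = (M+m)·ẍ + m·l·cosθ·θ̈ − m·l·sinθ·θ̇² = -0.044782 + -1.110630 − -0.136522 = -1.018890
step 7→8:
  ẍ = (ẋ'−ẋ)/dt = (1.737244272−1.631164978)/0.016399 = 6.468644
  θ̈ = (θ̇'−θ̇)/dt = (-1.709317846−-1.448602237)/0.016399 = -15.898263
  sinθ=-0.376968, cosθ=0.926226
  F = (M+m)·ẍ + m·l·cosθ·θ̈ − m·l·sinθ·θ̇² = 11.721189 + -3.072340 − -0.165046 = 8.813895

F_0 = -9.445692 N
F_1 = -1.515987 N
F_2 = 4.519136 N
F_3 = -14.709049 N
F_4 = 11.184335 N
F_5 = -2.888672 N
F_6 = -1.018890 N
F_7 = 8.813895 N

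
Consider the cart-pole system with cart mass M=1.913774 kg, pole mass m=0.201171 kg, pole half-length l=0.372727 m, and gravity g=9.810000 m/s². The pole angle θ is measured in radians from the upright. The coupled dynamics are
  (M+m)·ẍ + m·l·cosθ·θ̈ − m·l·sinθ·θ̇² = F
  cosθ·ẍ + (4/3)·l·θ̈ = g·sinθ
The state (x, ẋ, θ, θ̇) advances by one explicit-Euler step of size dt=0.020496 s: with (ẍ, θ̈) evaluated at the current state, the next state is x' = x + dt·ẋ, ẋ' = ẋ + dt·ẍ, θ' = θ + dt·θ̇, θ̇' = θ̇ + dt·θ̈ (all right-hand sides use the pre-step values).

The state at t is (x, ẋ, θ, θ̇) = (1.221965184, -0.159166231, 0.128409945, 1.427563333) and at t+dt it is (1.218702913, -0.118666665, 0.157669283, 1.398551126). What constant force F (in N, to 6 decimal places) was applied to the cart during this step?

ẍ = (ẋ'−ẋ)/dt = (-0.118666665−-0.159166231)/0.020496 = 1.975974
θ̈ = (θ̇'−θ̇)/dt = (1.398551126−1.427563333)/0.020496 = -1.415506
sinθ=0.128057, cosθ=0.991767
F = (M+m)·ẍ + m·l·cosθ·θ̈ − m·l·sinθ·θ̇² = 4.179077 + -0.105263 − 0.019568 = 4.054245

F = 4.054245 N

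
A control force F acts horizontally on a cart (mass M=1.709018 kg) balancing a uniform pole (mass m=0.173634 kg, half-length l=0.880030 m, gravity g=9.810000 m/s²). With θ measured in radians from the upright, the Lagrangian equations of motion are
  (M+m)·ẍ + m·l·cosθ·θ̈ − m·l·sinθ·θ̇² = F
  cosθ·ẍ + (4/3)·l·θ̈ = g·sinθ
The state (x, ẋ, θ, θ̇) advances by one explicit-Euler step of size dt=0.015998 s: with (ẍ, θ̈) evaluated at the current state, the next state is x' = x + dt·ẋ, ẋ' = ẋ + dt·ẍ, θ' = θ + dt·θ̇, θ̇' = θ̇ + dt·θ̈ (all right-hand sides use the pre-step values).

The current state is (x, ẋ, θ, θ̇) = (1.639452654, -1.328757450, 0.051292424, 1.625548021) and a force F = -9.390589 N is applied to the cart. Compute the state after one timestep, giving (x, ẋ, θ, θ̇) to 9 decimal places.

sinθ=0.051269936, cosθ=0.998684832
temp = (F + m·l·θ̇²·sinθ)/(M+m) = (-9.390589 + 0.020701158)/1.882652 = -4.976962201
θ̈ = (g·sinθ − cosθ·temp)/(l·(4/3 − m·cos²θ/(M+m))) = 5.010307514
ẍ = temp − m·l·θ̈·cosθ/(M+m) = -5.383082815
Euler: x'=1.639452654+0.015998·-1.328757450=1.618195192, ẋ'=-1.328757450+0.015998·-5.383082815=-1.414876009
       θ'=0.051292424+0.015998·1.625548021=0.077297941, θ̇'=1.625548021+0.015998·5.010307514=1.705702921

(1.618195192, -1.414876009, 0.077297941, 1.705702921)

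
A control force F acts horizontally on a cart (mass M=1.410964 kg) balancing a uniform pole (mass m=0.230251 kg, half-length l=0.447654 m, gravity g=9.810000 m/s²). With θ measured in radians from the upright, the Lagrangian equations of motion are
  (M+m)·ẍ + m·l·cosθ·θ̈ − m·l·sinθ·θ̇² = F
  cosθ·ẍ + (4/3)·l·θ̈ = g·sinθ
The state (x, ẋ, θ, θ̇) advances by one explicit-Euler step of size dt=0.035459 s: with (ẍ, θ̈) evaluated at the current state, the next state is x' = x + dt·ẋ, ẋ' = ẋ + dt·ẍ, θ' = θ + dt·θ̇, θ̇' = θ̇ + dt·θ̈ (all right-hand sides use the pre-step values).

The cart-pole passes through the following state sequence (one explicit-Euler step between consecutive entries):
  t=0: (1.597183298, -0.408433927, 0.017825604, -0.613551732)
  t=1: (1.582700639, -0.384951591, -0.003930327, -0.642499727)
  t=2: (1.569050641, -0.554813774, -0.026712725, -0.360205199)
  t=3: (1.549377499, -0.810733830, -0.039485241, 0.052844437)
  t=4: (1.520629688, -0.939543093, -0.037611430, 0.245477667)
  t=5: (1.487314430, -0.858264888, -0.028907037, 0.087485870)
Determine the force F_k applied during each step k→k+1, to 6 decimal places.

step 0→1:
  ẍ = (ẋ'−ẋ)/dt = (-0.384951591−-0.408433927)/0.035459 = 0.662239
  θ̈ = (θ̇'−θ̇)/dt = (-0.642499727−-0.613551732)/0.035459 = -0.816379
  sinθ=0.017825, cosθ=0.999841
  F = (M+m)·ẍ + m·l·cosθ·θ̈ − m·l·sinθ·θ̇² = 1.086877 + -0.084133 − 0.000692 = 1.002052
step 1→2:
  ẍ = (ẋ'−ẋ)/dt = (-0.554813774−-0.384951591)/0.035459 = -4.790383
  θ̈ = (θ̇'−θ̇)/dt = (-0.360205199−-0.642499727)/0.035459 = 7.961153
  sinθ=-0.003930, cosθ=0.999992
  F = (M+m)·ẍ + m·l·cosθ·θ̈ − m·l·sinθ·θ̇² = -7.862048 + 0.820572 − -0.000167 = -7.041309
step 2→3:
  ẍ = (ẋ'−ẋ)/dt = (-0.810733830−-0.554813774)/0.035459 = -7.217351
  θ̈ = (θ̇'−θ̇)/dt = (0.052844437−-0.360205199)/0.035459 = 11.648654
  sinθ=-0.026710, cosθ=0.999643
  F = (M+m)·ẍ + m·l·cosθ·θ̈ − m·l·sinθ·θ̇² = -11.845225 + 1.200231 − -0.000357 = -10.644637
step 3→4:
  ẍ = (ẋ'−ẋ)/dt = (-0.939543093−-0.810733830)/0.035459 = -3.632625
  θ̈ = (θ̇'−θ̇)/dt = (0.245477667−0.052844437)/0.035459 = 5.432562
  sinθ=-0.039475, cosθ=0.999221
  F = (M+m)·ẍ + m·l·cosθ·θ̈ − m·l·sinθ·θ̇² = -5.961919 + 0.559513 − -0.000011 = -5.402395
step 4→5:
  ẍ = (ẋ'−ẋ)/dt = (-0.858264888−-0.939543093)/0.035459 = 2.292174
  θ̈ = (θ̇'−θ̇)/dt = (0.087485870−0.245477667)/0.035459 = -4.455619
  sinθ=-0.037603, cosθ=0.999293
  F = (M+m)·ẍ + m·l·cosθ·θ̈ − m·l·sinθ·θ̇² = 3.761951 + -0.458928 − -0.000234 = 3.303256

F_0 = 1.002052 N
F_1 = -7.041309 N
F_2 = -10.644637 N
F_3 = -5.402395 N
F_4 = 3.303256 N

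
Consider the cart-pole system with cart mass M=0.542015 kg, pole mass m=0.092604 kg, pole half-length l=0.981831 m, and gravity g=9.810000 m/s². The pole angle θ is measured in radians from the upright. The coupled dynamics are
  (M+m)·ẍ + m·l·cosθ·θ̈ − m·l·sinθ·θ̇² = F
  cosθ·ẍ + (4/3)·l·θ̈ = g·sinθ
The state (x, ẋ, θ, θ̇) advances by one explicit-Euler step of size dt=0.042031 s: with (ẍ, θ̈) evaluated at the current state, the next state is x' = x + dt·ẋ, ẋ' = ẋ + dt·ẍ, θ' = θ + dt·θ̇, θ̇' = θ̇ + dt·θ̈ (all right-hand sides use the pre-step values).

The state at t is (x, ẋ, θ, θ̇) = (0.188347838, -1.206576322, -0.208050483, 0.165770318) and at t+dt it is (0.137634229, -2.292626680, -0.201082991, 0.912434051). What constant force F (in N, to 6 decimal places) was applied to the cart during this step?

ẍ = (ẋ'−ẋ)/dt = (-2.292626680−-1.206576322)/0.042031 = -25.839270
θ̈ = (θ̇'−θ̇)/dt = (0.912434051−0.165770318)/0.042031 = 17.764596
sinθ=-0.206553, cosθ=0.978435
F = (M+m)·ẍ + m·l·cosθ·θ̈ − m·l·sinθ·θ̇² = -16.398092 + 1.580353 − -0.000516 = -14.817223

F = -14.817223 N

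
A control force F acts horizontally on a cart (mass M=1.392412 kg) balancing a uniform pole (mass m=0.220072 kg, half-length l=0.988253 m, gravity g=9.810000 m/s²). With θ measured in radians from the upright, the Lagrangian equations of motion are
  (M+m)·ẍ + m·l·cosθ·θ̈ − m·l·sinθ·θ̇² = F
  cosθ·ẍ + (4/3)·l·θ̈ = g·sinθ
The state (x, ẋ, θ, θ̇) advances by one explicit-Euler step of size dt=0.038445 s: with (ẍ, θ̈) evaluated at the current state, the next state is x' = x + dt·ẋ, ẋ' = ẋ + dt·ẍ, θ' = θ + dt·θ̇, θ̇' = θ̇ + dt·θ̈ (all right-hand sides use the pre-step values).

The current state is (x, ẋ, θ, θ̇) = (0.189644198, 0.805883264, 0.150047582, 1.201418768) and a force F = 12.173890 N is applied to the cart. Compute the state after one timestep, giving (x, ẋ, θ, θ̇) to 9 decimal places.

sinθ=0.149485180, cosθ=0.988763966
temp = (F + m·l·θ̇²·sinθ)/(M+m) = (12.173890 + 0.046926687)/1.612484 = 7.578876247
θ̈ = (g·sinθ − cosθ·temp)/(l·(4/3 − m·cos²θ/(M+m))) = -5.082839338
ẍ = temp − m·l·θ̈·cosθ/(M+m) = 8.256730822
Euler: x'=0.189644198+0.038445·0.805883264=0.220626380, ẋ'=0.805883264+0.038445·8.256730822=1.123313280
       θ'=0.150047582+0.038445·1.201418768=0.196236127, θ̇'=1.201418768+0.038445·-5.082839338=1.006009010

(0.220626380, 1.123313280, 0.196236127, 1.006009010)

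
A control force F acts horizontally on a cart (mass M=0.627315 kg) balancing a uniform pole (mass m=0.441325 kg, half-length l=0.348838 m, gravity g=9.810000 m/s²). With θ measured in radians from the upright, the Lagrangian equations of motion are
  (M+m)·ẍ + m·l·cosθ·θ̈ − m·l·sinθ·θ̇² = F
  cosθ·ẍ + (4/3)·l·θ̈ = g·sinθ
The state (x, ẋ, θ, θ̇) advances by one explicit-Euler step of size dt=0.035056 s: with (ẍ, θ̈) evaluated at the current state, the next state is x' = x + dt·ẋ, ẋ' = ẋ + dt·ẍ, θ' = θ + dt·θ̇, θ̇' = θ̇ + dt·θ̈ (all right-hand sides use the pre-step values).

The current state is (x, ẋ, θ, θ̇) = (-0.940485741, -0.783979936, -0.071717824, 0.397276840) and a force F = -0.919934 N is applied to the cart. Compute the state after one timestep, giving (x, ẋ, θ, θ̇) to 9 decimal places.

sinθ=-0.071656360, cosθ=0.997429379
temp = (F + m·l·θ̇²·sinθ)/(M+m) = (-0.919934 + -0.001741099)/1.068640 = -0.862474827
θ̈ = (g·sinθ − cosθ·temp)/(l·(4/3 − m·cos²θ/(M+m))) = 0.488848650
ẍ = temp − m·l·θ̈·cosθ/(M+m) = -0.932718542
Euler: x'=-0.940485741+0.035056·-0.783979936=-0.967968942, ẋ'=-0.783979936+0.035056·-0.932718542=-0.816677317
       θ'=-0.071717824+0.035056·0.397276840=-0.057790887, θ̇'=0.397276840+0.035056·0.488848650=0.414413918

(-0.967968942, -0.816677317, -0.057790887, 0.414413918)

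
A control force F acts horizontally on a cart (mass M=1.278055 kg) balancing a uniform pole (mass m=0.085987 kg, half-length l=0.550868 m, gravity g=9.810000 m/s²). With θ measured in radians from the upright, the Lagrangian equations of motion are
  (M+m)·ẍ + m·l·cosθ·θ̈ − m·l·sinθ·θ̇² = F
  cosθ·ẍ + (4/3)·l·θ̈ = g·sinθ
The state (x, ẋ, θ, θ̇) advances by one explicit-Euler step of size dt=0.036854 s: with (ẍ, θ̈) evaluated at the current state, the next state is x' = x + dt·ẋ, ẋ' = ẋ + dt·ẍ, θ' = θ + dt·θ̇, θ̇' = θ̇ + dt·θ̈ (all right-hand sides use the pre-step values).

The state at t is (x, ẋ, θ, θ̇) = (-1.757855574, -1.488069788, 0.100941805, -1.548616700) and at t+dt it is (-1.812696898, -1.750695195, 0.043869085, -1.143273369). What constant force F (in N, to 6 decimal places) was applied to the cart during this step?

ẍ = (ẋ'−ẋ)/dt = (-1.750695195−-1.488069788)/0.036854 = -7.126103
θ̈ = (θ̇'−θ̇)/dt = (-1.143273369−-1.548616700)/0.036854 = 10.998625
sinθ=0.100770, cosθ=0.994910
F = (M+m)·ẍ + m·l·cosθ·θ̈ − m·l·sinθ·θ̇² = -9.720304 + 0.518325 − 0.011447 = -9.213426

F = -9.213426 N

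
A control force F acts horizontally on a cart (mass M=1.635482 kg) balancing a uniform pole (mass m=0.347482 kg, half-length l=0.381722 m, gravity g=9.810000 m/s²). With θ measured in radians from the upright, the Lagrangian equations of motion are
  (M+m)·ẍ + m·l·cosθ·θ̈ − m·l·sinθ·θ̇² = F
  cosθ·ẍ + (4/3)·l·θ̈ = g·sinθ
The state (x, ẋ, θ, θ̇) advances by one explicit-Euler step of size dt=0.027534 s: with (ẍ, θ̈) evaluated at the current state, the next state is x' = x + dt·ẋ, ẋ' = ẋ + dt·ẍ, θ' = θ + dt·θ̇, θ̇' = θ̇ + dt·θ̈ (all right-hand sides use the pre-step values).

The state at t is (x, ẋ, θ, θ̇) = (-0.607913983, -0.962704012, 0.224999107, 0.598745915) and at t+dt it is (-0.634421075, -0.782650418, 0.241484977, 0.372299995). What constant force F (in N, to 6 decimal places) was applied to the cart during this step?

ẍ = (ẋ'−ẋ)/dt = (-0.782650418−-0.962704012)/0.027534 = 6.539318
θ̈ = (θ̇'−θ̇)/dt = (0.372299995−0.598745915)/0.027534 = -8.224229
sinθ=0.223105, cosθ=0.974794
F = (M+m)·ẍ + m·l·cosθ·θ̈ − m·l·sinθ·θ̇² = 12.967233 + -1.063378 − 0.010609 = 11.893246

F = 11.893246 N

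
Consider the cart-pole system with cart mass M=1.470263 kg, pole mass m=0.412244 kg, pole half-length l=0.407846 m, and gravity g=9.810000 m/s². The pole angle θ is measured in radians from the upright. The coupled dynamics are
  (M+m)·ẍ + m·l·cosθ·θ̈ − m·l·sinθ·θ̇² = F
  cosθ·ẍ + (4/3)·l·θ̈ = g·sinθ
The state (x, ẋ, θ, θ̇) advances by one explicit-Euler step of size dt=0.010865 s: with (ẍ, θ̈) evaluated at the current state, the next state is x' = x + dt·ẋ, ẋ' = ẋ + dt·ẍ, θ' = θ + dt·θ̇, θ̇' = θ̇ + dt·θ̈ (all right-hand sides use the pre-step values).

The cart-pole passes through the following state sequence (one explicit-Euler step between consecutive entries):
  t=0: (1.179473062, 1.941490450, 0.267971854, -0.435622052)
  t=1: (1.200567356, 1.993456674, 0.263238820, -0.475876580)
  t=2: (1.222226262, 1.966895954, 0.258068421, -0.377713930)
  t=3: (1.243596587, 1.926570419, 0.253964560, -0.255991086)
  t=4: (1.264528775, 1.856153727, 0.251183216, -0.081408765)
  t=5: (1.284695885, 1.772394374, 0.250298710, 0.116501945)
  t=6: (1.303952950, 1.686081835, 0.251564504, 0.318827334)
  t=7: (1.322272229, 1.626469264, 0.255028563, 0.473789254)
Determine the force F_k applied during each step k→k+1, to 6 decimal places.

F_0 = 8.394705 N
F_1 = -3.145203 N
F_2 = -5.171820 N
F_3 = -9.588461 N
F_4 = -11.546217 N
F_5 = -11.922020 N
F_6 = -8.010429 N

step 0→1:
  ẍ = (ẋ'−ẋ)/dt = (1.993456674−1.941490450)/0.010865 = 4.782901
  θ̈ = (θ̇'−θ̇)/dt = (-0.475876580−-0.435622052)/0.010865 = -3.704973
  sinθ=0.264776, cosθ=0.964310
  F = (M+m)·ẍ + m·l·cosθ·θ̈ − m·l·sinθ·θ̇² = 9.003845 + -0.600692 − 0.008448 = 8.394705
step 1→2:
  ẍ = (ẋ'−ẋ)/dt = (1.966895954−1.993456674)/0.010865 = -2.444613
  θ̈ = (θ̇'−θ̇)/dt = (-0.377713930−-0.475876580)/0.010865 = 9.034758
  sinθ=0.260209, cosθ=0.965552
  F = (M+m)·ẍ + m·l·cosθ·θ̈ − m·l·sinθ·θ̇² = -4.602001 + 1.466705 − 0.009907 = -3.145203
step 2→3:
  ẍ = (ẋ'−ẋ)/dt = (1.926570419−1.966895954)/0.010865 = -3.711508
  θ̈ = (θ̇'−θ̇)/dt = (-0.255991086−-0.377713930)/0.010865 = 11.203207
  sinθ=0.255213, cosθ=0.966885
  F = (M+m)·ẍ + m·l·cosθ·θ̈ − m·l·sinθ·θ̇² = -6.986940 + 1.821242 − 0.006122 = -5.171820
step 3→4:
  ẍ = (ẋ'−ẋ)/dt = (1.856153727−1.926570419)/0.010865 = -6.481058
  θ̈ = (θ̇'−θ̇)/dt = (-0.081408765−-0.255991086)/0.010865 = 16.068322
  sinθ=0.251243, cosθ=0.967924
  F = (M+m)·ẍ + m·l·cosθ·θ̈ − m·l·sinθ·θ̇² = -12.200636 + 2.614944 − 0.002768 = -9.588461
step 4→5:
  ẍ = (ẋ'−ẋ)/dt = (1.772394374−1.856153727)/0.010865 = -7.709098
  θ̈ = (θ̇'−θ̇)/dt = (0.116501945−-0.081408765)/0.010865 = 18.215436
  sinθ=0.248550, cosθ=0.968619
  F = (M+m)·ẍ + m·l·cosθ·θ̈ − m·l·sinθ·θ̇² = -14.512432 + 2.966491 − 0.000277 = -11.546217
step 5→6:
  ẍ = (ẋ'−ẋ)/dt = (1.686081835−1.772394374)/0.010865 = -7.944090
  θ̈ = (θ̇'−θ̇)/dt = (0.318827334−0.116501945)/0.010865 = 18.621757
  sinθ=0.247693, cosθ=0.968838
  F = (M+m)·ẍ + m·l·cosθ·θ̈ − m·l·sinθ·θ̇² = -14.954805 + 3.033350 − 0.000565 = -11.922020
step 6→7:
  ẍ = (ẋ'−ẋ)/dt = (1.626469264−1.686081835)/0.010865 = -5.486661
  θ̈ = (θ̇'−θ̇)/dt = (0.473789254−0.318827334)/0.010865 = 14.262487
  sinθ=0.248920, cosθ=0.968524
  F = (M+m)·ẍ + m·l·cosθ·θ̈ − m·l·sinθ·θ̇² = -10.328678 + 2.322503 − 0.004254 = -8.010429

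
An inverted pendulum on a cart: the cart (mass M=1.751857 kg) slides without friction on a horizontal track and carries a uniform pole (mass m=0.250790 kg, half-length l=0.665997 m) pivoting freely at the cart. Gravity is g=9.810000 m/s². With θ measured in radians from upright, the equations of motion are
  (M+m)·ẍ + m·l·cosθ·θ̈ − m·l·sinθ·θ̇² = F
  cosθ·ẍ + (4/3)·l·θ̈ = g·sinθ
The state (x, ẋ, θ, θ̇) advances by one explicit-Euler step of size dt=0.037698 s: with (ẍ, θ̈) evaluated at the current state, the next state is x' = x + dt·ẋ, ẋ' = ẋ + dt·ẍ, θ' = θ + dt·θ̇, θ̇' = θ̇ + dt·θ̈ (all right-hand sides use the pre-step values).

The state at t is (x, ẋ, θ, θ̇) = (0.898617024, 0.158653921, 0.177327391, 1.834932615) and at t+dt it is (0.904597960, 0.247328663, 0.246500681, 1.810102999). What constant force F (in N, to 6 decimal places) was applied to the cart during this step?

F = 4.503219 N

ẍ = (ẋ'−ẋ)/dt = (0.247328663−0.158653921)/0.037698 = 2.352240
θ̈ = (θ̇'−θ̇)/dt = (1.810102999−1.834932615)/0.037698 = -0.658645
sinθ=0.176400, cosθ=0.984319
F = (M+m)·ẍ + m·l·cosθ·θ̈ − m·l·sinθ·θ̇² = 4.710706 + -0.108285 − 0.099202 = 4.503219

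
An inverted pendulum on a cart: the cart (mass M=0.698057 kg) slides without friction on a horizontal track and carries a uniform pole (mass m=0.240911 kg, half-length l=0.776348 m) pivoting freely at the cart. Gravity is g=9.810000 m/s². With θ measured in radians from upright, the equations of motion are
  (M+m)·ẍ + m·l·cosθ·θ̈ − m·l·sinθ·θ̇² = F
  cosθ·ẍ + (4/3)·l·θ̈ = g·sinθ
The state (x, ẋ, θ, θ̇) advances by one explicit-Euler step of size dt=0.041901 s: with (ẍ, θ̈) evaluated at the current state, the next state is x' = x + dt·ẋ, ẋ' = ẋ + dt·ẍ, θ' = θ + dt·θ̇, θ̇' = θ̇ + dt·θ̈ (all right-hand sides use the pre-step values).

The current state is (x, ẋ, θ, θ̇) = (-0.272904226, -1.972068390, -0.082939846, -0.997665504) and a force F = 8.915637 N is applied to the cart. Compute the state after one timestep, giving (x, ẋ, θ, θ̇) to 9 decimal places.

sinθ=-0.082844788, cosθ=0.996562462
temp = (F + m·l·θ̇²·sinθ)/(M+m) = (8.915637 + -0.015422265)/0.938968 = 9.478719972
θ̈ = (g·sinθ − cosθ·temp)/(l·(4/3 − m·cos²θ/(M+m))) = -12.252143189
ẍ = temp − m·l·θ̈·cosθ/(M+m) = 11.910805622
Euler: x'=-0.272904226+0.041901·-1.972068390=-0.355535864, ẋ'=-1.972068390+0.041901·11.910805622=-1.472993724
       θ'=-0.082939846+0.041901·-0.997665504=-0.124743028, θ̇'=-0.997665504+0.041901·-12.252143189=-1.511042556

(-0.355535864, -1.472993724, -0.124743028, -1.511042556)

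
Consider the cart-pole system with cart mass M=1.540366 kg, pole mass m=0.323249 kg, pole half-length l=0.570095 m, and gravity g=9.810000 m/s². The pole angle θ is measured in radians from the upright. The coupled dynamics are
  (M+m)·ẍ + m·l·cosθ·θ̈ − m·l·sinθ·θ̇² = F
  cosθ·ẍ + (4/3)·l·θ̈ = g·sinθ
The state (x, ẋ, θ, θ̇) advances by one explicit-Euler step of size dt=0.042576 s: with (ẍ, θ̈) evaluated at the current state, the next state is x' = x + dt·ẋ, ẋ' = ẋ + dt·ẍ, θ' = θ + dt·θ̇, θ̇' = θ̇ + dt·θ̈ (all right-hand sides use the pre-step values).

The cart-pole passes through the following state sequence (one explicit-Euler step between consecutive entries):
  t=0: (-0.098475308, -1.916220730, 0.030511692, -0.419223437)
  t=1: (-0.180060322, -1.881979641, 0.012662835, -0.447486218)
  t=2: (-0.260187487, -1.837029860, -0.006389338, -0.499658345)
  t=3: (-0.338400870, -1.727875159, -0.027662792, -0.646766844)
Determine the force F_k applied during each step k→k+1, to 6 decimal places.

F_0 = 1.375522 N
F_1 = 1.741252 N
F_2 = 4.141438 N

step 0→1:
  ẍ = (ẋ'−ẋ)/dt = (-1.881979641−-1.916220730)/0.042576 = 0.804235
  θ̈ = (θ̇'−θ̇)/dt = (-0.447486218−-0.419223437)/0.042576 = -0.663820
  sinθ=0.030507, cosθ=0.999535
  F = (M+m)·ẍ + m·l·cosθ·θ̈ − m·l·sinθ·θ̇² = 1.498784 + -0.122273 − 0.000988 = 1.375522
step 1→2:
  ẍ = (ẋ'−ẋ)/dt = (-1.837029860−-1.881979641)/0.042576 = 1.055754
  θ̈ = (θ̇'−θ̇)/dt = (-0.499658345−-0.447486218)/0.042576 = -1.225388
  sinθ=0.012662, cosθ=0.999920
  F = (M+m)·ẍ + m·l·cosθ·θ̈ − m·l·sinθ·θ̇² = 1.967519 + -0.225800 − 0.000467 = 1.741252
step 2→3:
  ẍ = (ẋ'−ẋ)/dt = (-1.727875159−-1.837029860)/0.042576 = 2.563761
  θ̈ = (θ̇'−θ̇)/dt = (-0.646766844−-0.499658345)/0.042576 = -3.455198
  sinθ=-0.006389, cosθ=0.999980
  F = (M+m)·ẍ + m·l·cosθ·θ̈ − m·l·sinθ·θ̇² = 4.777864 + -0.636720 − -0.000294 = 4.141438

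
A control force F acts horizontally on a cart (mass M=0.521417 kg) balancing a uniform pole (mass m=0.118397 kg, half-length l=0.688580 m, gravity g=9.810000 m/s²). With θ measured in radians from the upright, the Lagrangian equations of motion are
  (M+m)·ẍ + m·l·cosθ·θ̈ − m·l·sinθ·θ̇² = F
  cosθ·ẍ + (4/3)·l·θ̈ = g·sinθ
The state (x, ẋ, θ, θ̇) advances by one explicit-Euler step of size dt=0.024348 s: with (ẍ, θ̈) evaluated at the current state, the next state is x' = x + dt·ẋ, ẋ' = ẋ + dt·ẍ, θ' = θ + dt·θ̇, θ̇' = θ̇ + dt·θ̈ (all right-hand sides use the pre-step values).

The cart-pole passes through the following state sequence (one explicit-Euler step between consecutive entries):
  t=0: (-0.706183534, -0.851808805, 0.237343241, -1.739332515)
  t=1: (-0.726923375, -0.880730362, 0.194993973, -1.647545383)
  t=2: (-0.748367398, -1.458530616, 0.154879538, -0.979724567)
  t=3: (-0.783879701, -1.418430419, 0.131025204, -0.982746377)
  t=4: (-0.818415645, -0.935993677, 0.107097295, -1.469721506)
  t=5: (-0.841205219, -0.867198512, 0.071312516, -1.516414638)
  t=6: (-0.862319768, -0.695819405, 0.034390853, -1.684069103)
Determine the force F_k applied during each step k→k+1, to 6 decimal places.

F_0 = -0.519267 N
F_1 = -13.032522 N
F_2 = 1.031680 N
F_3 = 11.050541 N
F_4 = 1.633518 N
F_5 = 3.930183 N

step 0→1:
  ẍ = (ẋ'−ẋ)/dt = (-0.880730362−-0.851808805)/0.024348 = -1.187841
  θ̈ = (θ̇'−θ̇)/dt = (-1.647545383−-1.739332515)/0.024348 = 3.769802
  sinθ=0.235121, cosθ=0.971966
  F = (M+m)·ẍ + m·l·cosθ·θ̈ − m·l·sinθ·θ̇² = -0.759997 + 0.298720 − 0.057990 = -0.519267
step 1→2:
  ẍ = (ẋ'−ẋ)/dt = (-1.458530616−-0.880730362)/0.024348 = -23.730912
  θ̈ = (θ̇'−θ̇)/dt = (-0.979724567−-1.647545383)/0.024348 = 27.428159
  sinθ=0.193761, cosθ=0.981049
  F = (M+m)·ẍ + m·l·cosθ·θ̈ − m·l·sinθ·θ̇² = -15.183370 + 2.193726 − 0.042878 = -13.032522
step 2→3:
  ẍ = (ẋ'−ẋ)/dt = (-1.418430419−-1.458530616)/0.024348 = 1.646961
  θ̈ = (θ̇'−θ̇)/dt = (-0.982746377−-0.979724567)/0.024348 = -0.124109
  sinθ=0.154261, cosθ=0.988030
  F = (M+m)·ẍ + m·l·cosθ·θ̈ − m·l·sinθ·θ̇² = 1.053748 + -0.009997 − 0.012071 = 1.031680
step 3→4:
  ẍ = (ẋ'−ẋ)/dt = (-0.935993677−-1.418430419)/0.024348 = 19.814225
  θ̈ = (θ̇'−θ̇)/dt = (-1.469721506−-0.982746377)/0.024348 = -20.000621
  sinθ=0.130651, cosθ=0.991428
  F = (M+m)·ẍ + m·l·cosθ·θ̈ − m·l·sinθ·θ̇² = 12.677418 + -1.616590 − 0.010287 = 11.050541
step 4→5:
  ẍ = (ẋ'−ẋ)/dt = (-0.867198512−-0.935993677)/0.024348 = 2.825495
  θ̈ = (θ̇'−θ̇)/dt = (-1.516414638−-1.469721506)/0.024348 = -1.917740
  sinθ=0.106893, cosθ=0.994271
  F = (M+m)·ẍ + m·l·cosθ·θ̈ − m·l·sinθ·θ̇² = 1.807792 + -0.155450 − 0.018824 = 1.633518
step 5→6:
  ẍ = (ẋ'−ẋ)/dt = (-0.695819405−-0.867198512)/0.024348 = 7.038734
  θ̈ = (θ̇'−θ̇)/dt = (-1.684069103−-1.516414638)/0.024348 = -6.885759
  sinθ=0.071252, cosθ=0.997458
  F = (M+m)·ẍ + m·l·cosθ·θ̈ − m·l·sinθ·θ̇² = 4.503481 + -0.559940 − 0.013358 = 3.930183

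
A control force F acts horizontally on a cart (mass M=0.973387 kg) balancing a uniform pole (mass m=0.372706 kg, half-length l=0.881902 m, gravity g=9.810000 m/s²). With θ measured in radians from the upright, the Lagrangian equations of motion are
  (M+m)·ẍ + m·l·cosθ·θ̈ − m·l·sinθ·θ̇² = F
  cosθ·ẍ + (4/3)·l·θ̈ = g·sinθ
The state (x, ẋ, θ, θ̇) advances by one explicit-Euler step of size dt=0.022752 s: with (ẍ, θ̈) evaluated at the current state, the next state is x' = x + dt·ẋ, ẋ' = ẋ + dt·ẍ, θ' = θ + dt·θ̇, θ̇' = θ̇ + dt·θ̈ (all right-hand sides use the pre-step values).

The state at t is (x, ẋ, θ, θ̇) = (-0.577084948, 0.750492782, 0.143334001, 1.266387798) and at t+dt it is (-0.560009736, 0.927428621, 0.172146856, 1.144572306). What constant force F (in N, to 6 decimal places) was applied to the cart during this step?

ẍ = (ẋ'−ẋ)/dt = (0.927428621−0.750492782)/0.022752 = 7.776716
θ̈ = (θ̇'−θ̇)/dt = (1.144572306−1.266387798)/0.022752 = -5.354056
sinθ=0.142844, cosθ=0.989745
F = (M+m)·ẍ + m·l·cosθ·θ̈ − m·l·sinθ·θ̇² = 10.468183 + -1.741779 − 0.075298 = 8.651106

F = 8.651106 N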